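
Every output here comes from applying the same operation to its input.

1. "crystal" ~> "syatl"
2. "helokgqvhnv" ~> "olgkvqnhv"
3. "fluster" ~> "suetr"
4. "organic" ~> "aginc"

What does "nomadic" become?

amidc

The pattern: swap each adjacent pair of characters (1↔2, 3↔4, ...), then delete the first 2 characters.
"nomadic" → "onamidc" → "amidc".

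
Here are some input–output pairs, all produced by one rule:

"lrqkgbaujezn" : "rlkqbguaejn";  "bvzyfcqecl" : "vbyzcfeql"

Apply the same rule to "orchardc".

rohcrac

What's happening: swap each adjacent pair of characters (1↔2, 3↔4, ...), then delete the last character.
Applying both steps to "orchardc": "rohcracd", then "rohcrac".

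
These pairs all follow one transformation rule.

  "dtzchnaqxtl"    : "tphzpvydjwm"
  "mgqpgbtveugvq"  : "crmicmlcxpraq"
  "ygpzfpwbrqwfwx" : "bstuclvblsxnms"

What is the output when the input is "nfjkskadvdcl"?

The rule is to move the last 3 characters to the front (rotate right by 3), then shift every letter 4 places backward in the alphabet (wrapping around).
Starting from "nfjkskadvdcl": after the first operation, "dclnfjkskadv"; after the second, "zyhjbfgogwzr".

zyhjbfgogwzr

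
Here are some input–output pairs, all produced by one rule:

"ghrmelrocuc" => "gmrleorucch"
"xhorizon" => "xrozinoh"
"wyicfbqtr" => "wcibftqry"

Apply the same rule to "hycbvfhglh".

hbcfvghhly

The rule is to swap each adjacent pair of characters (1↔2, 3↔4, ...), then move the first character to the end.
For "hycbvfhglh", step one produces "yhbcfvghhl"; step two turns that into "hbcfvghhly".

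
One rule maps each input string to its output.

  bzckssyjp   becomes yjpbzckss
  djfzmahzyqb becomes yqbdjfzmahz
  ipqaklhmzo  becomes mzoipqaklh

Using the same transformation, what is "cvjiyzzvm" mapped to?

The transformation: move the last 3 characters to the front (rotate right by 3).
For "cvjiyzzvm" the result is "zvmcvjiyz".

zvmcvjiyz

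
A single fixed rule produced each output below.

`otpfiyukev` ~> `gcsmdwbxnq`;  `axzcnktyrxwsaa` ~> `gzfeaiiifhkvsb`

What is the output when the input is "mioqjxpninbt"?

Looking at the pairs, the operation is to shift every letter 8 places forward in the alphabet (wrapping around), then swap the front and back halves of the string.
Starting from "mioqjxpninbt": after the first operation, "uqwyrfxvqvjb"; after the second, "xvqvjbuqwyrf".

xvqvjbuqwyrf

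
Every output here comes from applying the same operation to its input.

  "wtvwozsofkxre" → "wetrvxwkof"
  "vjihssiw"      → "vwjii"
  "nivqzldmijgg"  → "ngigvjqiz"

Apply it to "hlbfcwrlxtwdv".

hvldbwftcx

In each case the input is transformed by: take characters alternately from the front and the back (1st, last, 2nd, 2nd-last, ...), then delete the last 3 characters.
For "hlbfcwrlxtwdv", step one produces "hvldbwftcxwlr"; step two turns that into "hvldbwftcx".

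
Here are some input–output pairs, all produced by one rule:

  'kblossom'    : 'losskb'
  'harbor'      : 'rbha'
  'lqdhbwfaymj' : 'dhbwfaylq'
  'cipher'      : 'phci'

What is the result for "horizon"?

Looking at the pairs, the operation is to delete the last 2 characters, then move the first 2 characters to the end (rotate left by 2).
Starting from "horizon": after the first operation, "horiz"; after the second, "rizho".
(Check on "lqdhbwfaymj": → "lqdhbwfay" → "dhbwfaylq" ✓)

rizho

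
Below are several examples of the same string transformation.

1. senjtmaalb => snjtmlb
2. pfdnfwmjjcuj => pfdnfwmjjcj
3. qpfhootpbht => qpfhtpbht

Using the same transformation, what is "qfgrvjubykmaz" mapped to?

qfgrvjbykmz

In each case the input is transformed by: remove every vowel.
So "qfgrvjubykmaz" becomes "qfgrvjbykmz".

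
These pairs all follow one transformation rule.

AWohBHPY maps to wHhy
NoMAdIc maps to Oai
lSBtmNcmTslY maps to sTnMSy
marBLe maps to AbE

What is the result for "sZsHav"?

zhV

The rule is to keep every other character starting from the second (positions 2nd, 4th, 6th, ...), then flip the case of every letter.
So "sZsHav" becomes "zhV".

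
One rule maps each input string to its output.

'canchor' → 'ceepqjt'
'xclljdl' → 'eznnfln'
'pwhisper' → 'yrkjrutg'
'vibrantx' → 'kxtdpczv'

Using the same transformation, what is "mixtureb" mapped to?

Rule — shift every letter 2 places forward in the alphabet (wrapping around), then swap each adjacent pair of characters (1↔2, 3↔4, ...).
On "mixtureb": the first step gives "okzvwtgd", and the second then gives "kovztwdg".

kovztwdg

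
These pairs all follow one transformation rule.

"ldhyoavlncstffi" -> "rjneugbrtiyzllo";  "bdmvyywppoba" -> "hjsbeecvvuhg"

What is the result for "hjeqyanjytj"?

Rule — shift every letter 6 places forward in the alphabet (wrapping around).
Doing the same to "hjeqyanjytj": "npkwegtpezp".

npkwegtpezp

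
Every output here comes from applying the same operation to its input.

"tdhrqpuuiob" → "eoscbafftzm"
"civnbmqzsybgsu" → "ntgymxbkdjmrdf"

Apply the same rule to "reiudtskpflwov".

Rule — shift every letter 11 places forward in the alphabet (wrapping around).
Applying that to "reiudtskpflwov" gives "cptfoedvaqwhzg".

cptfoedvaqwhzg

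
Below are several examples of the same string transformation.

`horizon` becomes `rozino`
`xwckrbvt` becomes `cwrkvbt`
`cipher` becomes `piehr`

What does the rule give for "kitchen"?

tihcne

The transformation: delete the first character, then swap each adjacent pair of characters (1↔2, 3↔4, ...).
On "kitchen": the first step gives "itchen", and the second then gives "tihcne".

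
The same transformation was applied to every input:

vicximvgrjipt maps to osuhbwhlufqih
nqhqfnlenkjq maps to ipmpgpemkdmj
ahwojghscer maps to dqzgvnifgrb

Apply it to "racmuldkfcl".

Each output is the input with this applied: shift every letter 1 place backward in the alphabet (wrapping around), then move the last 2 characters to the front (rotate right by 2).
Applying both steps to "racmuldkfcl": "qzbltkcjebk", then "bkqzbltkcje".

bkqzbltkcje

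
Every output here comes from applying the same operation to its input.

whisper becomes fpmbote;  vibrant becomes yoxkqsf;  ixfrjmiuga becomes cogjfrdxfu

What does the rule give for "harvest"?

osbpqex

Each output is the input with this applied: move the first 2 characters to the end (rotate left by 2), then shift every letter 3 places backward in the alphabet (wrapping around).
For "harvest", step one produces "rvestha"; step two turns that into "osbpqex".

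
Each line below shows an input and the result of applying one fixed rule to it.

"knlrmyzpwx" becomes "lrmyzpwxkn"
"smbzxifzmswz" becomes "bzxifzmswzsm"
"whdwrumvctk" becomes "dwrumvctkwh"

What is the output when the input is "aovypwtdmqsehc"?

vypwtdmqsehcao

What's happening: move the first 2 characters to the end (rotate left by 2).
Applying that to "aovypwtdmqsehc" gives "vypwtdmqsehcao".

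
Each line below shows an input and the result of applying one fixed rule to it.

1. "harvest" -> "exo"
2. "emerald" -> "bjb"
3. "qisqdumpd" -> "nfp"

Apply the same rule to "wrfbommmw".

toc

The pattern: shift every letter 3 places backward in the alphabet (wrapping around), then keep only the first 3 characters.
"wrfbommmw" → "toc".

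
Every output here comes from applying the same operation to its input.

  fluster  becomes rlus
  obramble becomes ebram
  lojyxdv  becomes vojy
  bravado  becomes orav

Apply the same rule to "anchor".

rnc

Looking at the pairs, the operation is to swap the first and last characters, then delete the last 3 characters.
Working it through for "anchor": intermediate "rnchoa", final "rnc".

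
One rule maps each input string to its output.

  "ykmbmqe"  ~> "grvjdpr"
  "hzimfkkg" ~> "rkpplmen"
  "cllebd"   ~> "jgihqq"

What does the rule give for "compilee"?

unqjjhtr

Each output is the input with this applied: move the first 3 characters to the end (rotate left by 3), then shift every letter 5 places forward in the alphabet (wrapping around).
So "compilee" becomes "unqjjhtr".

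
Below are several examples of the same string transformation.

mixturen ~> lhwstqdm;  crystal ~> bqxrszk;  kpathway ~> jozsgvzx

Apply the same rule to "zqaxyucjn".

The rule is to shift every letter 1 place backward in the alphabet (wrapping around).
On "zqaxyucjn" that produces "ypzwxtbim".

ypzwxtbim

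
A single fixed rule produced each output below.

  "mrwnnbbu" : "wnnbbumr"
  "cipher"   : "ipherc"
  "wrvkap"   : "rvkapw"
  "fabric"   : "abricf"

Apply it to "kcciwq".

cciwqk

In each case the input is transformed by: move the last 2 characters to the front (rotate right by 2), then swap the front and back halves of the string.
Working it through for "kcciwq": intermediate "wqkcci", final "cciwqk".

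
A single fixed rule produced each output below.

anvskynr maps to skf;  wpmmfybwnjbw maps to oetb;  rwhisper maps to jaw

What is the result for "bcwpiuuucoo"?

thmg

Rule — shift every letter 8 places backward in the alphabet (wrapping around), then keep one character in every 3, starting at position 1 (positions 1st, 4th, 7th, ...).
Working it through for "bcwpiuuucoo": intermediate "tuohammmugg", final "thmg".
(Check on "wpmmfybwnjbw": → "oheexqtofbto" → "oetb" ✓)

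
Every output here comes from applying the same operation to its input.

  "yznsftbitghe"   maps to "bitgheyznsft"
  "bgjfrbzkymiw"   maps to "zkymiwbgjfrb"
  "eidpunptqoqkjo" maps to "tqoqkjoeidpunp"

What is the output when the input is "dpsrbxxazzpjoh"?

What's happening: swap the front and back halves of the string.
For "dpsrbxxazzpjoh" the result is "azzpjohdpsrbxx".

azzpjohdpsrbxx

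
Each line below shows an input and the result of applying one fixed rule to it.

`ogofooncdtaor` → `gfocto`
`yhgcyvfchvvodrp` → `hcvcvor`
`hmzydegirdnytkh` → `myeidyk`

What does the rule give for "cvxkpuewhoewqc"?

The transformation: keep every other character starting from the second (positions 2nd, 4th, 6th, ...).
On "cvxkpuewhoewqc" that produces "vkuwowc".

vkuwowc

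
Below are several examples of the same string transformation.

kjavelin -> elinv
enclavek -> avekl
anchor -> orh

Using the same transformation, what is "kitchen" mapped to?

henc

In each case the input is transformed by: delete the first 3 characters, then move the first character to the end.
On "kitchen": the first step gives "chen", and the second then gives "henc".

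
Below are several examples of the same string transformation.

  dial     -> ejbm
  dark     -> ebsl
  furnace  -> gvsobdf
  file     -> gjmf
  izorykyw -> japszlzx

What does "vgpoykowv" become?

What's happening: shift every letter 1 place forward in the alphabet (wrapping around).
Applying that to "vgpoykowv" gives "whqpzlpxw".

whqpzlpxw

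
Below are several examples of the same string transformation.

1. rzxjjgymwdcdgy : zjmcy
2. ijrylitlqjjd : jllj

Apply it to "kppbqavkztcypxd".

Each output is the input with this applied: keep one character in every 3, starting at position 2 (positions 2nd, 5th, 8th, ...).
Applying that to "kppbqavkztcypxd" gives "pqkcx".

pqkcx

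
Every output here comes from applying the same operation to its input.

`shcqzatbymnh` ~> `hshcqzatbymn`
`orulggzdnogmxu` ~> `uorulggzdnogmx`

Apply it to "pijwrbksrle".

Looking at the pairs, the operation is to move the last character to the front.
So "pijwrbksrle" becomes "epijwrbksrl".

epijwrbksrl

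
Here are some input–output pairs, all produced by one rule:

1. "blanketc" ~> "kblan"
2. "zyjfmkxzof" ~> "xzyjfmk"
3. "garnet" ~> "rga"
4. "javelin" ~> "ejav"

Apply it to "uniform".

funi

Each output is the input with this applied: delete the last 3 characters, then move the last character to the front.
"uniform" → "unif" → "funi".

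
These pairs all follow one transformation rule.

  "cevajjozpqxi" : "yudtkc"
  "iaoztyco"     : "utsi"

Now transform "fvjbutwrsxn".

The rule is to keep every other character starting from the second (positions 2nd, 4th, 6th, ...), then shift every letter 6 places backward in the alphabet (wrapping around).
On "fvjbutwrsxn": the first step gives "vbtrx", and the second then gives "pvnlr".

pvnlr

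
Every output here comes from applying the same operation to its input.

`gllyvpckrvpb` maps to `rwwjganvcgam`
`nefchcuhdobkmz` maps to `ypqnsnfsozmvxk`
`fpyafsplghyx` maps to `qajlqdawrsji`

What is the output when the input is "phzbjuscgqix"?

askmufdnrbti

Each output is the input with this applied: shift every letter 11 places forward in the alphabet (wrapping around).
So "phzbjuscgqix" becomes "askmufdnrbti".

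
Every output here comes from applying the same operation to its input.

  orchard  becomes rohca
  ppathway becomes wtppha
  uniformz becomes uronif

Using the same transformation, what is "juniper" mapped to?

Rule — delete the last 2 characters, then sort the characters into reverse alphabetical order.
Starting from "juniper": after the first operation, "junip"; after the second, "upnji".

upnji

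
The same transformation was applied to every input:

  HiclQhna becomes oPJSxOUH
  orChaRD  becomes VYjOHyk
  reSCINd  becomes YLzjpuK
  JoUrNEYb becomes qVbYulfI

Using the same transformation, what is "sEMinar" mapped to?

The rule is to shift every letter 7 places forward in the alphabet (wrapping around), then flip the case of every letter.
Working it through for "sEMinar": intermediate "zLTpuhy", final "ZltPUHY".

ZltPUHY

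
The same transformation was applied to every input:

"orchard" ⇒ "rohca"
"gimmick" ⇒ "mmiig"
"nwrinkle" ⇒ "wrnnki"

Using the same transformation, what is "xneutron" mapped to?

The transformation: delete the last 2 characters, then sort the characters into reverse alphabetical order.
Starting from "xneutron": after the first operation, "xneutr"; after the second, "xutrne".

xutrne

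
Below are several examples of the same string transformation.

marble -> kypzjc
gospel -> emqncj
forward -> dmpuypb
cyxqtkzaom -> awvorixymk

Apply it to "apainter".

The pattern: shift every letter 2 places backward in the alphabet (wrapping around).
"apainter" → "ynyglrcp".

ynyglrcp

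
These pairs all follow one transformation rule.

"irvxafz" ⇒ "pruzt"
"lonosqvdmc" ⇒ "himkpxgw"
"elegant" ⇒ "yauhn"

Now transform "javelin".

Each output is the input with this applied: shift every letter 6 places backward in the alphabet (wrapping around), then delete the first 2 characters.
"javelin" → "dupyfch" → "pyfch".

pyfch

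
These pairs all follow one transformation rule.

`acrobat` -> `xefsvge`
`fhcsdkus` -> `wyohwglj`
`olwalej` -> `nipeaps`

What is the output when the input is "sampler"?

In each case the input is transformed by: reverse the string, then shift every letter 4 places forward in the alphabet (wrapping around).
On "sampler": the first step gives "relpmas", and the second then gives "viptqew".

viptqew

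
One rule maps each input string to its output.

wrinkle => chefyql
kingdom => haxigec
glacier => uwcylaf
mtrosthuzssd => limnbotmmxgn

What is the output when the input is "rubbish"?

The pattern: shift every letter 6 places backward in the alphabet (wrapping around), then move the first 2 characters to the end (rotate left by 2).
Working it through for "rubbish": intermediate "lovvcmb", final "vvcmblo".

vvcmblo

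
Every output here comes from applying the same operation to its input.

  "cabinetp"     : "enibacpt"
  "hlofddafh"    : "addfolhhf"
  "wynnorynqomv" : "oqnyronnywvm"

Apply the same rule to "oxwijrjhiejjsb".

jjeihjrjiwxobs

In each case the input is transformed by: move the last 2 characters to the front (rotate right by 2), then reverse the string.
For "oxwijrjhiejjsb", step one produces "sboxwijrjhiejj"; step two turns that into "jjeihjrjiwxobs".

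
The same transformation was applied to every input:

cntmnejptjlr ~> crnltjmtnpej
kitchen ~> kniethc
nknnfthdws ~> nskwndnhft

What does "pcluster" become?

The transformation: take characters alternately from the front and the back (1st, last, 2nd, 2nd-last, ...).
Applying that to "pcluster" gives "prceltus".

prceltus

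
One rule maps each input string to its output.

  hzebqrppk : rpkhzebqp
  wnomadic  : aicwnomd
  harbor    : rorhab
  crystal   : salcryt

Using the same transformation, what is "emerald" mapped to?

The pattern: move the last 3 characters to the front (rotate right by 3), then swap the first and last characters.
Applying both steps to "emerald": "aldemer", then "rldemea".

rldemea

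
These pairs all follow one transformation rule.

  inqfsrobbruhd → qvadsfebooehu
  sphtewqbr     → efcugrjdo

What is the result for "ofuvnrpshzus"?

fbshiaecfumh

In each case the input is transformed by: shift every letter 13 places forward in the alphabet (wrapping around) — i.e. ROT13, then move the last character to the front.
For "ofuvnrpshzus", step one produces "bshiaecfumhf"; step two turns that into "fbshiaecfumh".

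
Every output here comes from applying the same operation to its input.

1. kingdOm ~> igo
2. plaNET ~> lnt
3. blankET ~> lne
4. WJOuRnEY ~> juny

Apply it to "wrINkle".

rnl

The transformation: keep every other character starting from the second (positions 2nd, 4th, 6th, ...), then convert every letter to lowercase.
For "wrINkle", step one produces "rNl"; step two turns that into "rnl".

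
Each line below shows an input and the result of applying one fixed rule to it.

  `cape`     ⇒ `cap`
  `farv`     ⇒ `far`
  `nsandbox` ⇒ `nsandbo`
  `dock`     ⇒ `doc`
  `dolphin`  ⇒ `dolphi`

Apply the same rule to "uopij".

The rule is to delete the last character.
Doing the same to "uopij": "uopi".

uopi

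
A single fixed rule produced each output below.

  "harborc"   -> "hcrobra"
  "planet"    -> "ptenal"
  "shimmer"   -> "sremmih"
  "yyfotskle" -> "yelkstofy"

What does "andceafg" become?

In each case the input is transformed by: move the first character to the end, then reverse the string.
Applying both steps to "andceafg": "ndceafga", then "agfaecdn".

agfaecdn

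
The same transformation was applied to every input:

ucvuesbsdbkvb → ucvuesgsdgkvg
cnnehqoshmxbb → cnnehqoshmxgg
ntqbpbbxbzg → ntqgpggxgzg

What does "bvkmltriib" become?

In each case the input is transformed by: replace every "b" with "g".
For "bvkmltriib" the result is "gvkmltriig".

gvkmltriig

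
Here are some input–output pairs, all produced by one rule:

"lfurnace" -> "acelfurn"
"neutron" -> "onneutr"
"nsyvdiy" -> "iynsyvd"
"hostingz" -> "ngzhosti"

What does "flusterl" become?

The pattern: move the first 3 characters to the end (rotate left by 3), then move the first 2 characters to the end (rotate left by 2).
For "flusterl", step one produces "sterlflu"; step two turns that into "erlflust".

erlflust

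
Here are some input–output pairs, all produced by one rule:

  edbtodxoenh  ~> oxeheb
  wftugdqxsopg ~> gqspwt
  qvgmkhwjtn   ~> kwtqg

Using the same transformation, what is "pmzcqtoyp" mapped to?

The transformation: keep every other character starting from the first (positions 1st, 3rd, 5th, ...), then move the first 2 characters to the end (rotate left by 2).
So "pmzcqtoyp" becomes "qoppz".

qoppz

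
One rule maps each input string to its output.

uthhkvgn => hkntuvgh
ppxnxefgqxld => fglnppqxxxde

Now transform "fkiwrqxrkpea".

Rule — sort the characters into alphabetical order, then move the first 2 characters to the end (rotate left by 2).
"fkiwrqxrkpea" → "aefikkpqrrwx" → "fikkpqrrwxae".

fikkpqrrwxae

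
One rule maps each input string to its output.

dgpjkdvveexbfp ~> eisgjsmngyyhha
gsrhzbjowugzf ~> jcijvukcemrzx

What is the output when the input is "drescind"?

lqgguhvf

The transformation: shift every letter 3 places forward in the alphabet (wrapping around), then move the last 3 characters to the front (rotate right by 3).
Working it through for "drescind": intermediate "guhvflqg", final "lqgguhvf".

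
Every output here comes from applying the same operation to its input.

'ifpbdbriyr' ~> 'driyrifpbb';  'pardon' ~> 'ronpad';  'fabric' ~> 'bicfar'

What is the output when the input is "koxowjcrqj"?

wcrqjkoxoj

The pattern: swap the front and back halves of the string, then swap the first and last characters.
For "koxowjcrqj", step one produces "jcrqjkoxow"; step two turns that into "wcrqjkoxoj".
(Check on "ifpbdbriyr": → "briyrifpbd" → "driyrifpbb" ✓)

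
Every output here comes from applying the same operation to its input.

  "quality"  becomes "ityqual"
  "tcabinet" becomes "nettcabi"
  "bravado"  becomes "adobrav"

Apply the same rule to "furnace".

acefurn

Looking at the pairs, the operation is to move the last 3 characters to the front (rotate right by 3).
Doing the same to "furnace": "acefurn".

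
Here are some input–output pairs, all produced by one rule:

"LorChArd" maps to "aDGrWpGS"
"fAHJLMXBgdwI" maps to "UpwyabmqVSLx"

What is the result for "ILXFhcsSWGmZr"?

xamuWRHhlvBoG

Looking at the pairs, the operation is to flip the case of every letter, then shift every letter 11 places backward in the alphabet (wrapping around).
So "ILXFhcsSWGmZr" becomes "xamuWRHhlvBoG".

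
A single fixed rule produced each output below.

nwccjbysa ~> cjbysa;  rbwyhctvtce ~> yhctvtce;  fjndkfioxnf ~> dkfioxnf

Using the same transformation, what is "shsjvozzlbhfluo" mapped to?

jvozzlbhfluo

Rule — delete the first 3 characters.
Doing the same to "shsjvozzlbhfluo": "jvozzlbhfluo".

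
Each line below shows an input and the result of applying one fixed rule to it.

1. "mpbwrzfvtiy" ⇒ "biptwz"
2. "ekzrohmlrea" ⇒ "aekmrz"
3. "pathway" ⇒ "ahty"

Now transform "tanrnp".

anr

The transformation: sort the characters into alphabetical order, then keep every other character starting from the first (positions 1st, 3rd, 5th, ...).
Applying both steps to "tanrnp": "annprt", then "anr".
(Check on "ekzrohmlrea": → "aeehklmorrz" → "aekmrz" ✓)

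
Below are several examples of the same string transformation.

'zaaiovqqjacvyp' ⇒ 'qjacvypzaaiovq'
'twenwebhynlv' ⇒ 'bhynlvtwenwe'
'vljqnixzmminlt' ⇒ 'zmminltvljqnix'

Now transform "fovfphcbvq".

What's happening: swap the front and back halves of the string.
"fovfphcbvq" → "hcbvqfovfp".

hcbvqfovfp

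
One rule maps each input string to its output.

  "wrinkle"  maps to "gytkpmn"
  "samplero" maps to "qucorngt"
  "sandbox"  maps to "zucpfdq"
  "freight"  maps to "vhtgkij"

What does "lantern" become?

pncpvgt

Each output is the input with this applied: shift every letter 2 places forward in the alphabet (wrapping around), then move the last character to the front.
For "lantern" the result is "pncpvgt".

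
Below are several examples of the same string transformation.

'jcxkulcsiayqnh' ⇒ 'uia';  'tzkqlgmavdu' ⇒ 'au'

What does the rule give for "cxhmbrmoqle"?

oe

Each output is the input with this applied: keep only the vowels.
For "cxhmbrmoqle" the result is "oe".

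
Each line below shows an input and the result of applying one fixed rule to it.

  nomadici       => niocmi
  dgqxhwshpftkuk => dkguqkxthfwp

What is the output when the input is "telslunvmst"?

tteslmsvl

What's happening: take characters alternately from the front and the back (1st, last, 2nd, 2nd-last, ...), then delete the last 2 characters.
For "telslunvmst", step one produces "tteslmsvlnu"; step two turns that into "tteslmsvl".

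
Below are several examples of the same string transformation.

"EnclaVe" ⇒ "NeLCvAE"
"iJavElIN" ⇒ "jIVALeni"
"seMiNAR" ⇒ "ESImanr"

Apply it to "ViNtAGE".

Rule — swap each adjacent pair of characters (1↔2, 3↔4, ...), then flip the case of every letter.
Working it through for "ViNtAGE": intermediate "iVtNGAE", final "IvTngae".

IvTngae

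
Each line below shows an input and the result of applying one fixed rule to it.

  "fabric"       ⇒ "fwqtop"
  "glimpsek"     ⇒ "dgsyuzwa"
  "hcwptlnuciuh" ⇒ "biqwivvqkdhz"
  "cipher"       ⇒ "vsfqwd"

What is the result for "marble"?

pzsaof

The transformation: swap the front and back halves of the string, then shift every letter 12 places backward in the alphabet (wrapping around).
"marble" → "blemar" → "pzsaof".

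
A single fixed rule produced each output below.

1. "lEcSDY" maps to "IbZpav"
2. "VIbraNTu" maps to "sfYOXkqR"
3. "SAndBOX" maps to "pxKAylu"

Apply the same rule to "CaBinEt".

Each output is the input with this applied: shift every letter 3 places backward in the alphabet (wrapping around), then flip the case of every letter.
Starting from "CaBinEt": after the first operation, "ZxYfkBq"; after the second, "zXyFKbQ".

zXyFKbQ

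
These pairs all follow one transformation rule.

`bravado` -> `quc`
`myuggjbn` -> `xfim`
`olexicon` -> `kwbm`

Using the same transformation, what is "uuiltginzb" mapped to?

The rule is to shift every letter 1 place backward in the alphabet (wrapping around), then keep every other character starting from the second (positions 2nd, 4th, 6th, ...).
Doing the same to "uuiltginzb": "tkfma".

tkfma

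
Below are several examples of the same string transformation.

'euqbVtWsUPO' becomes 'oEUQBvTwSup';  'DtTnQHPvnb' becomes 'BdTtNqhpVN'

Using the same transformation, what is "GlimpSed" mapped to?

DgLIMPsE

The rule is to flip the case of every letter, then move the last character to the front.
On "GlimpSed": the first step gives "gLIMPsED", and the second then gives "DgLIMPsE".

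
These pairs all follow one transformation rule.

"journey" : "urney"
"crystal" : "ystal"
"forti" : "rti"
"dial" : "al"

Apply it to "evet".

et

Looking at the pairs, the operation is to delete the first 2 characters.
"evet" → "et".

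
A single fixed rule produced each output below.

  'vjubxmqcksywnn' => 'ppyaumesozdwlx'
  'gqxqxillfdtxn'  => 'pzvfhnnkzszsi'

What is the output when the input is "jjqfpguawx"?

zycwirhsll

The transformation: reverse the string, then shift every letter 2 places forward in the alphabet (wrapping around).
For "jjqfpguawx", step one produces "xwaugpfqjj"; step two turns that into "zycwirhsll".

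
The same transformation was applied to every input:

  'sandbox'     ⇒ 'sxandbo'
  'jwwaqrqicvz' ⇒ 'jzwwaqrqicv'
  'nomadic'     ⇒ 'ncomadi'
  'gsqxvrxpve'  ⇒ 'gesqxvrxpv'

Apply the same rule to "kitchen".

Rule — swap the first and last characters, then move the last character to the front.
Applying both steps to "kitchen": "nitchek", then "knitche".

knitche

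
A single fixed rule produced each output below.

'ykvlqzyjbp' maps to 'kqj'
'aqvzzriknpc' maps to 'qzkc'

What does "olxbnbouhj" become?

lnu

Looking at the pairs, the operation is to keep one character in every 3, starting at position 2 (positions 2nd, 5th, 8th, ...).
So "olxbnbouhj" becomes "lnu".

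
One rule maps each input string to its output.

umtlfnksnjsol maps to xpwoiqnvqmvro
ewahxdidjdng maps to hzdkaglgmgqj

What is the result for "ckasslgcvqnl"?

fndvvojfytqo

Rule — shift every letter 3 places forward in the alphabet (wrapping around).
For "ckasslgcvqnl" the result is "fndvvojfytqo".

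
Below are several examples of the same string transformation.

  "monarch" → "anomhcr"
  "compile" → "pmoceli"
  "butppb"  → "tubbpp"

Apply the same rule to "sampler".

What's happening: reverse the string, then move the first 3 characters to the end (rotate left by 3).
Working it through for "sampler": intermediate "relpmas", final "pmasrel".

pmasrel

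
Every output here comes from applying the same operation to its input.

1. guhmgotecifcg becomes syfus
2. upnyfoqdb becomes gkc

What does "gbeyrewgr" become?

ski

The transformation: keep one character in every 3, starting at position 1 (positions 1st, 4th, 7th, ...), then shift every letter 12 places forward in the alphabet (wrapping around).
For "gbeyrewgr", step one produces "gyw"; step two turns that into "ski".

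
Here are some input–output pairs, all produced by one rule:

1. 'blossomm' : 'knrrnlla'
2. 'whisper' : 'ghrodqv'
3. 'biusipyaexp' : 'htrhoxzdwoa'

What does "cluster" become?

ktrsdqb

Each output is the input with this applied: shift every letter 1 place backward in the alphabet (wrapping around), then move the first character to the end.
On "cluster" that produces "ktrsdqb".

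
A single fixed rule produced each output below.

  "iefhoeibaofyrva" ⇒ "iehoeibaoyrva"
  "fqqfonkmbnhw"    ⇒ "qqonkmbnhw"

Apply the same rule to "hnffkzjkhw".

The pattern: remove every "f".
"hnffkzjkhw" → "hnkzjkhw".

hnkzjkhw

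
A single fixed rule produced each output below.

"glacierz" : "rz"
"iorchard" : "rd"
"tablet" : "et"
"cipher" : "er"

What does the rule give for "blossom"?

The transformation: keep only the last 2 characters.
Doing the same to "blossom": "om".

om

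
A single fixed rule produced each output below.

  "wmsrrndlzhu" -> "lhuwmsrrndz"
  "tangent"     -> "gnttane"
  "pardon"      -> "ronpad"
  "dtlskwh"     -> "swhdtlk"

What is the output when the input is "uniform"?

frmunio

In each case the input is transformed by: move the last 3 characters to the front (rotate right by 3), then swap the first and last characters.
"uniform" → "frmunio".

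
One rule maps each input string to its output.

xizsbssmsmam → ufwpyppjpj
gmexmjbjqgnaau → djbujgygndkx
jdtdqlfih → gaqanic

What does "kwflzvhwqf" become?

Each output is the input with this applied: delete the last 2 characters, then shift every letter 3 places backward in the alphabet (wrapping around).
Applying both steps to "kwflzvhwqf": "kwflzvhw", then "htciwset".
(Check on "xizsbssmsmam": → "xizsbssmsm" → "ufwpyppjpj" ✓)

htciwset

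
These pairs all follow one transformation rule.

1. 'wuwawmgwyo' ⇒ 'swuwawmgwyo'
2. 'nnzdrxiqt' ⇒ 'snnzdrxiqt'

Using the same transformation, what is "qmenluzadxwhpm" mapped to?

sqmenluzadxwhpm

Rule — prepend "s".
Applying that to "qmenluzadxwhpm" gives "sqmenluzadxwhpm".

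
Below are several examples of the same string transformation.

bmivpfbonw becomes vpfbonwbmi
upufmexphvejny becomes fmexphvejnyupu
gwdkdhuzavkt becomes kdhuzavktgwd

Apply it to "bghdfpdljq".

dfpdljqbgh

What's happening: move the first 3 characters to the end (rotate left by 3).
Applying that to "bghdfpdljq" gives "dfpdljqbgh".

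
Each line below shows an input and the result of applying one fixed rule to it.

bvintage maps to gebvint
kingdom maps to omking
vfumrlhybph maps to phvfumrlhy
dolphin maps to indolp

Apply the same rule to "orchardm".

In each case the input is transformed by: move the last 3 characters to the front (rotate right by 3), then delete the first character.
Applying both steps to "orchardm": "rdmorcha", then "dmorcha".

dmorcha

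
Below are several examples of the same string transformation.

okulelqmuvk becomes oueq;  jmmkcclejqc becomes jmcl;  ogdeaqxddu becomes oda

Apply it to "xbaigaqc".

xa

The pattern: keep every other character starting from the first (positions 1st, 3rd, 5th, ...), then delete the last 2 characters.
On "xbaigaqc": the first step gives "xagq", and the second then gives "xa".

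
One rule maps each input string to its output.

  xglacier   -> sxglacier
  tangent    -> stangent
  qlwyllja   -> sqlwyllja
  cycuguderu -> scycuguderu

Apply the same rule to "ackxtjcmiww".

What's happening: prepend "s".
So "ackxtjcmiww" becomes "sackxtjcmiww".

sackxtjcmiww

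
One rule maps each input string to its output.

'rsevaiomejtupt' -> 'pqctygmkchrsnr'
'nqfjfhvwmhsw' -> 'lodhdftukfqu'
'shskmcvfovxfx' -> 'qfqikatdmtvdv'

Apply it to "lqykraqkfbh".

jowipyoidzf

The rule is to shift every letter 2 places backward in the alphabet (wrapping around).
Applying that to "lqykraqkfbh" gives "jowipyoidzf".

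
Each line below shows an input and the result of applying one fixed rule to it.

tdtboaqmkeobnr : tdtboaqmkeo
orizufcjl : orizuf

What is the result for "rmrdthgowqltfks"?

rmrdthgowqlt

What's happening: delete the last 3 characters.
Doing the same to "rmrdthgowqltfks": "rmrdthgowqlt".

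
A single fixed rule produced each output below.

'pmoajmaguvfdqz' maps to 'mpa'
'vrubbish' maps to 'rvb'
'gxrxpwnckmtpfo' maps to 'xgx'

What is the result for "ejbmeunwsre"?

jem

Looking at the pairs, the operation is to swap each adjacent pair of characters (1↔2, 3↔4, ...), then keep only the first 3 characters.
"ejbmeunwsre" → "jembuewnrse" → "jem".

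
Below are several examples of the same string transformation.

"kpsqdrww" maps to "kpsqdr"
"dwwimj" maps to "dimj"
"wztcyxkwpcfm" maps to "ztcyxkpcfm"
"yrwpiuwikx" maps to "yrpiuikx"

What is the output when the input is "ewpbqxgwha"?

The pattern: remove every "w".
So "ewpbqxgwha" becomes "epbqxgha".

epbqxgha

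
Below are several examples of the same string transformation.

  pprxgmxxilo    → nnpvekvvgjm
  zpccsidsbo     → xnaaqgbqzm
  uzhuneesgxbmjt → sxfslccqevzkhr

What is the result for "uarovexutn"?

sypmtcvsrl

Each output is the input with this applied: shift every letter 2 places backward in the alphabet (wrapping around).
Doing the same to "uarovexutn": "sypmtcvsrl".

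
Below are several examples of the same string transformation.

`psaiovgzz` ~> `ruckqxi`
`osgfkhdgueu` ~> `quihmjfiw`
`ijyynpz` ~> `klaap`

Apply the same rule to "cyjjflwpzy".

Looking at the pairs, the operation is to delete the last 2 characters, then shift every letter 2 places forward in the alphabet (wrapping around).
Working it through for "cyjjflwpzy": intermediate "cyjjflwp", final "eallhnyr".

eallhnyr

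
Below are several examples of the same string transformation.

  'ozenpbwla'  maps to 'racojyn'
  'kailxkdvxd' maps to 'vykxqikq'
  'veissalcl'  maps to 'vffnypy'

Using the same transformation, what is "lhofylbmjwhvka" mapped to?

bslyozwjuixn

In each case the input is transformed by: shift every letter 13 places forward in the alphabet (wrapping around) — i.e. ROT13, then delete the first 2 characters.
"lhofylbmjwhvka" → "yubslyozwjuixn" → "bslyozwjuixn".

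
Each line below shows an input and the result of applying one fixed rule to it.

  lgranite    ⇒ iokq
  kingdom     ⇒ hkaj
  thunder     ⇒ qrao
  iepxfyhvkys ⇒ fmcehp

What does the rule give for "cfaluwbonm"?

zxryk

What's happening: keep every other character starting from the first (positions 1st, 3rd, 5th, ...), then shift every letter 3 places backward in the alphabet (wrapping around).
Doing the same to "cfaluwbonm": "zxryk".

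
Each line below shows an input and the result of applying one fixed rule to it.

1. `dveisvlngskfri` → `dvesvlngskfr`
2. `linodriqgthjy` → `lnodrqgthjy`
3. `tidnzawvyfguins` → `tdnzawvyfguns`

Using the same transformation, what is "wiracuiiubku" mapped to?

wracuubku

In each case the input is transformed by: remove every "i".
"wiracuiiubku" → "wracuubku".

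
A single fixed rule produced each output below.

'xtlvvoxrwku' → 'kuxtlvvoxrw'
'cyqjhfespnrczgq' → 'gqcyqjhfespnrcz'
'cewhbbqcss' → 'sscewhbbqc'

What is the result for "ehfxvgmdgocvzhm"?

hmehfxvgmdgocvz

In each case the input is transformed by: move the last 2 characters to the front (rotate right by 2).
"ehfxvgmdgocvzhm" → "hmehfxvgmdgocvz".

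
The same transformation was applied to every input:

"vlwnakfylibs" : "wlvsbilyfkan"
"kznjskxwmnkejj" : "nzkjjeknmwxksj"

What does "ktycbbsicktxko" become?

ytkokxtkcisbbc

The pattern: move the first 3 characters to the end (rotate left by 3), then reverse the string.
Starting from "ktycbbsicktxko": after the first operation, "cbbsicktxkokty"; after the second, "ytkokxtkcisbbc".
(Check on "kznjskxwmnkejj": → "jskxwmnkejjkzn" → "nzkjjeknmwxksj" ✓)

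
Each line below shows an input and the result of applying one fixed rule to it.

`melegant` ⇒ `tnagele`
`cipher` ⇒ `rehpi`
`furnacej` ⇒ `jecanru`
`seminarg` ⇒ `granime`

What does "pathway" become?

Rule — delete the first character, then reverse the string.
Working it through for "pathway": intermediate "athway", final "yawhta".

yawhta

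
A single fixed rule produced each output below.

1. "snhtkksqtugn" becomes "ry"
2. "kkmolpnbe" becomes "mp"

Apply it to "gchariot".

The pattern: shift every letter 11 places forward in the alphabet (wrapping around), then keep only the last 2 characters.
For "gchariot", step one produces "rnslctze"; step two turns that into "ze".

ze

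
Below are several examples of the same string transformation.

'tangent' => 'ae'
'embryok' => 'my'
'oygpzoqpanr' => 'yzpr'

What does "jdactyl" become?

What's happening: keep one character in every 3, starting at position 2 (positions 2nd, 5th, 8th, ...).
"jdactyl" → "dt".

dt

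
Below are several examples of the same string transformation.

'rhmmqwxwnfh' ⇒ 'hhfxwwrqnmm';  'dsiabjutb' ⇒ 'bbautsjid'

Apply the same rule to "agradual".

Each output is the input with this applied: sort the characters into reverse alphabetical order, then move the last 3 characters to the front (rotate right by 3).
For "agradual", step one produces "urlgdaaa"; step two turns that into "aaaurlgd".

aaaurlgd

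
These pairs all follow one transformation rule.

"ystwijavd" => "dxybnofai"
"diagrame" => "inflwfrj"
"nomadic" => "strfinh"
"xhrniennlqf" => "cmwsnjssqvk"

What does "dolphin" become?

itqumns

In each case the input is transformed by: shift every letter 5 places forward in the alphabet (wrapping around).
For "dolphin" the result is "itqumns".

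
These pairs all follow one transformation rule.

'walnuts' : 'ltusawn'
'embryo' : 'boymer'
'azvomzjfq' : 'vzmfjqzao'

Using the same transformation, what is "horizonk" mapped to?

rozknohi

Each output is the input with this applied: swap each adjacent pair of characters (1↔2, 3↔4, ...), then move the first 3 characters to the end (rotate left by 3).
Applying both steps to "horizonk": "ohirozkn", then "rozknohi".
(Check on "azvomzjfq": → "zaovzmfjq" → "vzmfjqzao" ✓)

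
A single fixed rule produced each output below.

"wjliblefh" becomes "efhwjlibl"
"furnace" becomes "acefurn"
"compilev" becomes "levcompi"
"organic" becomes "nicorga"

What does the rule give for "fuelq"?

Rule — move the last 3 characters to the front (rotate right by 3).
Applying that to "fuelq" gives "elqfu".

elqfu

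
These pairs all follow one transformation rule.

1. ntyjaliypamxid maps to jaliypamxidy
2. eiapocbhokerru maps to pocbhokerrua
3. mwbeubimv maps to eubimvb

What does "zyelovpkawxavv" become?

lovpkawxavve

Each output is the input with this applied: delete the first 2 characters, then move the first character to the end.
On "zyelovpkawxavv" that produces "lovpkawxavve".
(Check on "eiapocbhokerru": → "apocbhokerru" → "pocbhokerrua" ✓)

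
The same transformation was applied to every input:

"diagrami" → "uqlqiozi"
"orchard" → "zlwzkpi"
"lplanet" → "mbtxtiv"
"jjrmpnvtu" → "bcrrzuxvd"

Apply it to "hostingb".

ojpwabqv

In each case the input is transformed by: move the last 2 characters to the front (rotate right by 2), then shift every letter 8 places forward in the alphabet (wrapping around).
Starting from "hostingb": after the first operation, "gbhostin"; after the second, "ojpwabqv".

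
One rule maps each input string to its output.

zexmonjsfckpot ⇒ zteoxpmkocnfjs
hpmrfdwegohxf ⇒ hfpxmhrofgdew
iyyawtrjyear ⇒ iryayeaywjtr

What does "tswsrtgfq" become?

tqsfwgstr

The rule is to take characters alternately from the front and the back (1st, last, 2nd, 2nd-last, ...).
"tswsrtgfq" → "tqsfwgstr".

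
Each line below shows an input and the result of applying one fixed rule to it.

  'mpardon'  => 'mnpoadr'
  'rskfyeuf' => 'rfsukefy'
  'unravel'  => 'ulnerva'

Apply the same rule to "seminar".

sreamni

The transformation: take characters alternately from the front and the back (1st, last, 2nd, 2nd-last, ...).
On "seminar" that produces "sreamni".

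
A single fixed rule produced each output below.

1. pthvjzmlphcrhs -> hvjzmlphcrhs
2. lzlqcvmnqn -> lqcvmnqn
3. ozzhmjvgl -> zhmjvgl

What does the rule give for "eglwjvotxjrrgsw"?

lwjvotxjrrgsw

The pattern: delete the first 2 characters.
For "eglwjvotxjrrgsw" the result is "lwjvotxjrrgsw".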